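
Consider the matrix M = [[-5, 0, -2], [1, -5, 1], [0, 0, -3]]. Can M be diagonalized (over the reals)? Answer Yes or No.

Characteristic polynomial: p(λ) = λ^3 + 13λ^2 + 55λ + 75 = (λ + 3)(λ + 5)^2.
λ = -5 has algebraic multiplicity 2; rank(M + 5I) = 2, so geometric multiplicity = 1.
Geometric multiplicity < algebraic multiplicity, so M is not diagonalizable.

No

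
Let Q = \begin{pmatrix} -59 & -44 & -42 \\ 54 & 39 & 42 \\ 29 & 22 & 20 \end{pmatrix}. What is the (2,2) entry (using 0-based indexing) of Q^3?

650

Characteristic polynomial: s^3 - 31s - 30 = (s - 6)(s + 1)(s + 5), so the eigenvalues are -5, -1, 6.
s=-1: eigenvector (3, -3, -1).
s=-5: eigenvector (4, -3, -2).
s=6: eigenvector (-2, 2, 1).
P = [[3, 4, -2], [-3, -3, 2], [-1, -2, 1]], D = diag(-1, -5, 6), P⁻¹ = [[1, 0, 2], [1, 1, 0], [3, 2, 3]].
Q³ = P·diag(-1, -125, 216)·P⁻¹ = [[-1799, -1364, -1302], [1674, 1239, 1302], [899, 682, 650]].
The requested entry is 650.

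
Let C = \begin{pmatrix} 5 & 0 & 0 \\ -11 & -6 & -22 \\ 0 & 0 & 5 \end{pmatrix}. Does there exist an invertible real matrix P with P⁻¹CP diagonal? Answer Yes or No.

Characteristic polynomial: p(s) = s^3 - 4s^2 - 35s + 150 = (s - 5)^2(s + 6).
s = 5 has algebraic multiplicity 2; rank(C − 5I) = 1, so geometric multiplicity = 2.
Every eigenvalue has geometric = algebraic multiplicity, so C is diagonalizable.

Yes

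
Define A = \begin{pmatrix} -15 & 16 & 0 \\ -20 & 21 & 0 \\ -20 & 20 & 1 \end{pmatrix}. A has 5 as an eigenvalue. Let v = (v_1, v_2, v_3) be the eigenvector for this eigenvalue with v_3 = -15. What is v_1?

-12

A − 5I = [[-20, 16, 0], [-20, 16, 0], [-20, 20, -4]].
Solving (A − 5I)v = 0 gives the eigenspace spanned by (-12, -15, -15).
With v_3 = -15, v = (-12, -15, -15), so v_1 = -12.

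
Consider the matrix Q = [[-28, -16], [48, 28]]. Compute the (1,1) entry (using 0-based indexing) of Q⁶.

4096

Characteristic polynomial: μ^2 - 16 = (μ - 4)(μ + 4), so the eigenvalues are -4, 4.
μ=4: eigenvector (1, -2).
μ=-4: eigenvector (2, -3).
P = [[1, 2], [-2, -3]], D = diag(4, -4), P⁻¹ = [[-3, -2], [2, 1]].
Q⁶ = P·diag(4096, 4096)·P⁻¹ = [[4096, 0], [0, 4096]].
The requested entry is 4096.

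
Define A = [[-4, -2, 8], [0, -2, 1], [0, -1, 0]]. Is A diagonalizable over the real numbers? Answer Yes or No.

Characteristic polynomial: p(r) = r^3 + 6r^2 + 9r + 4 = (r + 1)^2(r + 4).
r = -1 has algebraic multiplicity 2; rank(A + 1I) = 2, so geometric multiplicity = 1.
Geometric multiplicity < algebraic multiplicity, so A is not diagonalizable.

No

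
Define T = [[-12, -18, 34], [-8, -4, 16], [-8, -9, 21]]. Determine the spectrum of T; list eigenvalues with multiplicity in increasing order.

-4, 4, 5

Characteristic polynomial: p(s) = s^3 - 5s^2 - 16s + 80 = (s - 5)(s - 4)(s + 4).
Roots (with multiplicity): -4, 4, 5.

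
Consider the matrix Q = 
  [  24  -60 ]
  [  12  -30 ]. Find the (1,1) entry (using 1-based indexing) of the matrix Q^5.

31104

Characteristic polynomial: r^2 + 6r = r(r + 6), so the eigenvalues are -6, 0.
r=0: eigenvector (5, 2).
r=-6: eigenvector (2, 1).
P = [[5, 2], [2, 1]], D = diag(0, -6), P⁻¹ = [[1, -2], [-2, 5]].
Q⁵ = P·diag(0, -7776)·P⁻¹ = [[31104, -77760], [15552, -38880]].
The requested entry is 31104.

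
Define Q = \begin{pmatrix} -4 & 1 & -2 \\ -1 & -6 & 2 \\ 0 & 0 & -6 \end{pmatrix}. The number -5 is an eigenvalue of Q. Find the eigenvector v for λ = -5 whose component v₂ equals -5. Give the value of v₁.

5

Q + 5I = [[1, 1, -2], [-1, -1, 2], [0, 0, -1]].
Solving (Q + 5I)v = 0 gives the eigenspace spanned by (5, -5, 0).
With v₂ = -5, v = (5, -5, 0), so v₁ = 5.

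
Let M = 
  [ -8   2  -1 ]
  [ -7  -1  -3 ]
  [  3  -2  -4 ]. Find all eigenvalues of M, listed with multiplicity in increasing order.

-5, -5, -3

Characteristic polynomial: p(λ) = λ^3 + 13λ^2 + 55λ + 75 = (λ + 3)(λ + 5)^2.
Roots (with multiplicity): -5, -5, -3.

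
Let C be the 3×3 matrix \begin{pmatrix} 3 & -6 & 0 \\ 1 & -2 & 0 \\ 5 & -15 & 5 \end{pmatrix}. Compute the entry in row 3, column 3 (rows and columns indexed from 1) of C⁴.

Characteristic polynomial: λ^3 - 6λ^2 + 5λ = λ(λ - 5)(λ - 1), so the eigenvalues are 0, 1, 5.
λ=1: eigenvector (3, 1, 0).
λ=0: eigenvector (2, 1, 1).
λ=5: eigenvector (0, 0, 1).
P = [[3, 2, 0], [1, 1, 0], [0, 1, 1]], D = diag(1, 0, 5), P⁻¹ = [[1, -2, 0], [-1, 3, 0], [1, -3, 1]].
C⁴ = P·diag(1, 0, 625)·P⁻¹ = [[3, -6, 0], [1, -2, 0], [625, -1875, 625]].
The requested entry is 625.

625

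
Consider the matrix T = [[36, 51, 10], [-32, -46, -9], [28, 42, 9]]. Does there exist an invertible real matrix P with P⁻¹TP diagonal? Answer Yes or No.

No

Characteristic polynomial: p(r) = r^3 + r^2 - 16r + 20 = (r - 2)^2(r + 5).
r = 2 has algebraic multiplicity 2; rank(T − 2I) = 2, so geometric multiplicity = 1.
Geometric multiplicity < algebraic multiplicity, so T is not diagonalizable.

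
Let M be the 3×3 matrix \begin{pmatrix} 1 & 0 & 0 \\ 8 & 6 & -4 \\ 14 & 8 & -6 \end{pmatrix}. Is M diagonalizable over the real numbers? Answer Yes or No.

Characteristic polynomial: p(λ) = λ^3 - λ^2 - 4λ + 4 = (λ - 2)(λ - 1)(λ + 2).
All 3 eigenvalues are distinct, so M is diagonalizable.

Yes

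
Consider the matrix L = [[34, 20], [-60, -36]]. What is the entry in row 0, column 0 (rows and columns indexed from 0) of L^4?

-2864

Characteristic polynomial: λ^2 + 2λ - 24 = (λ - 4)(λ + 6), so the eigenvalues are -6, 4.
λ=4: eigenvector (2, -3).
λ=-6: eigenvector (1, -2).
P = [[2, 1], [-3, -2]], D = diag(4, -6), P⁻¹ = [[2, 1], [-3, -2]].
L⁴ = P·diag(256, 1296)·P⁻¹ = [[-2864, -2080], [6240, 4416]].
The requested entry is -2864.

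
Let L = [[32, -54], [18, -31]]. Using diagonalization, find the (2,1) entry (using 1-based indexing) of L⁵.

8298

Characteristic polynomial: r^2 - r - 20 = (r - 5)(r + 4), so the eigenvalues are -4, 5.
r=-4: eigenvector (-3, -2).
r=5: eigenvector (-2, -1).
P = [[-3, -2], [-2, -1]], D = diag(-4, 5), P⁻¹ = [[1, -2], [-2, 3]].
L⁵ = P·diag(-1024, 3125)·P⁻¹ = [[15572, -24894], [8298, -13471]].
The requested entry is 8298.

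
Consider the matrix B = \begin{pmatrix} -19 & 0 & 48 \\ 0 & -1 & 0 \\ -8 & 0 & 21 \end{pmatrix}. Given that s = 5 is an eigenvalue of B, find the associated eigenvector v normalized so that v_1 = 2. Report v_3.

B − 5I = [[-24, 0, 48], [0, -6, 0], [-8, 0, 16]].
Solving (B − 5I)v = 0 gives the eigenspace spanned by (2, 0, 1).
With v_1 = 2, v = (2, 0, 1), so v_3 = 1.

1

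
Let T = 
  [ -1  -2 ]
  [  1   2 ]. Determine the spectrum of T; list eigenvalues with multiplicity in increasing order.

0, 1

Characteristic polynomial: p(λ) = λ^2 - λ = λ(λ - 1).
Roots (with multiplicity): 0, 1.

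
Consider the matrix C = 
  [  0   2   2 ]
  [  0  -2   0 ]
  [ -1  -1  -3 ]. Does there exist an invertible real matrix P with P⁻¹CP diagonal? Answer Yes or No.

Characteristic polynomial: p(λ) = λ^3 + 5λ^2 + 8λ + 4 = (λ + 1)(λ + 2)^2.
λ = -2 has algebraic multiplicity 2; rank(C + 2I) = 1, so geometric multiplicity = 2.
Every eigenvalue has geometric = algebraic multiplicity, so C is diagonalizable.

Yes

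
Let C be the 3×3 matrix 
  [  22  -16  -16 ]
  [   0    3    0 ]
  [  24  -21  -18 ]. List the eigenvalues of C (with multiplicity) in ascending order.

-2, 3, 6

Characteristic polynomial: p(λ) = λ^3 - 7λ^2 + 36 = (λ - 6)(λ - 3)(λ + 2).
Roots (with multiplicity): -2, 3, 6.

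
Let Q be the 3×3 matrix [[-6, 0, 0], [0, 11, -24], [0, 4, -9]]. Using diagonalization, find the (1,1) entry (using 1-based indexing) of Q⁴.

Characteristic polynomial: λ^3 + 4λ^2 - 15λ - 18 = (λ - 3)(λ + 1)(λ + 6), so the eigenvalues are -6, -1, 3.
λ=-6: eigenvector (1, 0, 0).
λ=3: eigenvector (0, 3, 1).
λ=-1: eigenvector (0, 2, 1).
P = [[1, 0, 0], [0, 3, 2], [0, 1, 1]], D = diag(-6, 3, -1), P⁻¹ = [[1, 0, 0], [0, 1, -2], [0, -1, 3]].
Q⁴ = P·diag(1296, 81, 1)·P⁻¹ = [[1296, 0, 0], [0, 241, -480], [0, 80, -159]].
The requested entry is 1296.

1296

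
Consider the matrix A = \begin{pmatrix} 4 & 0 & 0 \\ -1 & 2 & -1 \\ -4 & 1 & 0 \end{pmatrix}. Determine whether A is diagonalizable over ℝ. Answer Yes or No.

No

Characteristic polynomial: p(s) = s^3 - 6s^2 + 9s - 4 = (s - 4)(s - 1)^2.
s = 1 has algebraic multiplicity 2; rank(A − 1I) = 2, so geometric multiplicity = 1.
Geometric multiplicity < algebraic multiplicity, so A is not diagonalizable.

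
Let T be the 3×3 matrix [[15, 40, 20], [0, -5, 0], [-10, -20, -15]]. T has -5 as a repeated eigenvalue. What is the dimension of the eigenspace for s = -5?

T + 5I = [[20, 40, 20], [0, 0, 0], [-10, -20, -10]].
This matrix has rank 1, so its null space has dimension 3 − 1 = 2.

2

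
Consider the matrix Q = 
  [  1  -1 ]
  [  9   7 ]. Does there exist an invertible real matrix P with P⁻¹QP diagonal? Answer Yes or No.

Characteristic polynomial: p(μ) = μ^2 - 8μ + 16 = (μ - 4)^2.
μ = 4 has algebraic multiplicity 2; rank(Q − 4I) = 1, so geometric multiplicity = 1.
Geometric multiplicity < algebraic multiplicity, so Q is not diagonalizable.

No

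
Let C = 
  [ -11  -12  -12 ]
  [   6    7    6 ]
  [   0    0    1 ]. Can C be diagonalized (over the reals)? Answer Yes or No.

Characteristic polynomial: p(μ) = μ^3 + 3μ^2 - 9μ + 5 = (μ - 1)^2(μ + 5).
μ = 1 has algebraic multiplicity 2; rank(C − 1I) = 1, so geometric multiplicity = 2.
Every eigenvalue has geometric = algebraic multiplicity, so C is diagonalizable.

Yes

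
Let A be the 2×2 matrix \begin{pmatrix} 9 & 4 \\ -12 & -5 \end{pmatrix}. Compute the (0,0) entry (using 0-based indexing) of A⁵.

969

Characteristic polynomial: μ^2 - 4μ + 3 = (μ - 3)(μ - 1), so the eigenvalues are 1, 3.
μ=3: eigenvector (2, -3).
μ=1: eigenvector (1, -2).
P = [[2, 1], [-3, -2]], D = diag(3, 1), P⁻¹ = [[2, 1], [-3, -2]].
A⁵ = P·diag(243, 1)·P⁻¹ = [[969, 484], [-1452, -725]].
The requested entry is 969.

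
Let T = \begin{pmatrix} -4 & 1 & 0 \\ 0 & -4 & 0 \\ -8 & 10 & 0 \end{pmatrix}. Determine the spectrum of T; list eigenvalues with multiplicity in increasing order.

Characteristic polynomial: p(r) = r^3 + 8r^2 + 16r = r(r + 4)^2.
Roots (with multiplicity): -4, -4, 0.

-4, -4, 0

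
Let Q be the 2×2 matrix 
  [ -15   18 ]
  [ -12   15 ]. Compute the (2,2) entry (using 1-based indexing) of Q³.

Characteristic polynomial: s^2 - 9 = (s - 3)(s + 3), so the eigenvalues are -3, 3.
s=3: eigenvector (1, 1).
s=-3: eigenvector (-3, -2).
P = [[1, -3], [1, -2]], D = diag(3, -3), P⁻¹ = [[-2, 3], [-1, 1]].
Q³ = P·diag(27, -27)·P⁻¹ = [[-135, 162], [-108, 135]].
The requested entry is 135.

135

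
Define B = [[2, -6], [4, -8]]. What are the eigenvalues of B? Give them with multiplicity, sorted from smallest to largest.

Characteristic polynomial: p(μ) = μ^2 + 6μ + 8 = (μ + 2)(μ + 4).
Roots (with multiplicity): -4, -2.

-4, -2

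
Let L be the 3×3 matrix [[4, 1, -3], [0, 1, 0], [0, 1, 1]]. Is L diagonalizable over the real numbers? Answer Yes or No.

Characteristic polynomial: p(s) = s^3 - 6s^2 + 9s - 4 = (s - 4)(s - 1)^2.
s = 1 has algebraic multiplicity 2; rank(L − 1I) = 2, so geometric multiplicity = 1.
Geometric multiplicity < algebraic multiplicity, so L is not diagonalizable.

No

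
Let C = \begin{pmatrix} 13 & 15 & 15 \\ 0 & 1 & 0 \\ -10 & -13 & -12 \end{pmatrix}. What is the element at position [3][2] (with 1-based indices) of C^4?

Characteristic polynomial: r^3 - 2r^2 - 5r + 6 = (r - 3)(r - 1)(r + 2), so the eigenvalues are -2, 1, 3.
r=3: eigenvector (3, 0, -2).
r=1: eigenvector (0, 1, -1).
r=-2: eigenvector (-1, 0, 1).
P = [[3, 0, -1], [0, 1, 0], [-2, -1, 1]], D = diag(3, 1, -2), P⁻¹ = [[1, 1, 1], [0, 1, 0], [2, 3, 3]].
C⁴ = P·diag(81, 1, 16)·P⁻¹ = [[211, 195, 195], [0, 1, 0], [-130, -115, -114]].
The requested entry is -115.

-115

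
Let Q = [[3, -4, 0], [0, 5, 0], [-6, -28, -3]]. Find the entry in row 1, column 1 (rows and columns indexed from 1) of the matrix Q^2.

Characteristic polynomial: λ^3 - 5λ^2 - 9λ + 45 = (λ - 5)(λ - 3)(λ + 3), so the eigenvalues are -3, 3, 5.
λ=3: eigenvector (1, 0, -1).
λ=5: eigenvector (-2, 1, -2).
λ=-3: eigenvector (0, 0, 1).
P = [[1, -2, 0], [0, 1, 0], [-1, -2, 1]], D = diag(3, 5, -3), P⁻¹ = [[1, 2, 0], [0, 1, 0], [1, 4, 1]].
Q² = P·diag(9, 25, 9)·P⁻¹ = [[9, -32, 0], [0, 25, 0], [0, -32, 9]].
The requested entry is 9.

9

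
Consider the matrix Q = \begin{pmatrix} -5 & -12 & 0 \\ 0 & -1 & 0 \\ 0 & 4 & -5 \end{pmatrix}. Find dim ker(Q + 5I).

Q + 5I = [[0, -12, 0], [0, 4, 0], [0, 4, 0]].
This matrix has rank 1, so its null space has dimension 3 − 1 = 2.

2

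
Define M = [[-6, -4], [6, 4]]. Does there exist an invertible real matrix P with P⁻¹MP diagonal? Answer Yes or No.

Characteristic polynomial: p(r) = r^2 + 2r = r(r + 2).
All 2 eigenvalues are distinct, so M is diagonalizable.

Yes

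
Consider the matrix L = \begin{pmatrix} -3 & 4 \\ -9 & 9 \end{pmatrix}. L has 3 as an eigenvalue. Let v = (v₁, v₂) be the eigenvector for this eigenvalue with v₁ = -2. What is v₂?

L − 3I = [[-6, 4], [-9, 6]].
Solving (L − 3I)v = 0 gives the eigenspace spanned by (-2, -3).
With v₁ = -2, v = (-2, -3), so v₂ = -3.

-3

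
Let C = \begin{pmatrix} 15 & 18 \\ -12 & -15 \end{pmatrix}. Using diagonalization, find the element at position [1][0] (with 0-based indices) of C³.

-108

Characteristic polynomial: t^2 - 9 = (t - 3)(t + 3), so the eigenvalues are -3, 3.
t=3: eigenvector (3, -2).
t=-3: eigenvector (1, -1).
P = [[3, 1], [-2, -1]], D = diag(3, -3), P⁻¹ = [[1, 1], [-2, -3]].
C³ = P·diag(27, -27)·P⁻¹ = [[135, 162], [-108, -135]].
The requested entry is -108.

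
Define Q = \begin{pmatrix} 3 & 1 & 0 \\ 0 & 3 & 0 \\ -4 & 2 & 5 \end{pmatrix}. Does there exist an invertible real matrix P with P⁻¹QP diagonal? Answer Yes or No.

Characteristic polynomial: p(t) = t^3 - 11t^2 + 39t - 45 = (t - 5)(t - 3)^2.
t = 3 has algebraic multiplicity 2; rank(Q − 3I) = 2, so geometric multiplicity = 1.
Geometric multiplicity < algebraic multiplicity, so Q is not diagonalizable.

No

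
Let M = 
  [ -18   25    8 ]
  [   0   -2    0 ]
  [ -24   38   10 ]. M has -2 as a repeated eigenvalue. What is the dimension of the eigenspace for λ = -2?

M + 2I = [[-16, 25, 8], [0, 0, 0], [-24, 38, 12]].
This matrix has rank 2, so its null space has dimension 3 − 2 = 1.

1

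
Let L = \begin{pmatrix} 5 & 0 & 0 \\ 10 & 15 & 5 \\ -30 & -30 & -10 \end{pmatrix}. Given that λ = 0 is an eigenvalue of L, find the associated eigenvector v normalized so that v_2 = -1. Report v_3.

L = [[5, 0, 0], [10, 15, 5], [-30, -30, -10]].
Solving (L)v = 0 gives the eigenspace spanned by (0, -1, 3).
With v_2 = -1, v = (0, -1, 3), so v_3 = 3.

3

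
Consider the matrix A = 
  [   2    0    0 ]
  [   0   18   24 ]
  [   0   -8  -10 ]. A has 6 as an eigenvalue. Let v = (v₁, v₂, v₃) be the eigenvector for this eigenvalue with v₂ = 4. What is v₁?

A − 6I = [[-4, 0, 0], [0, 12, 24], [0, -8, -16]].
Solving (A − 6I)v = 0 gives the eigenspace spanned by (0, 4, -2).
With v₂ = 4, v = (0, 4, -2), so v₁ = 0.

0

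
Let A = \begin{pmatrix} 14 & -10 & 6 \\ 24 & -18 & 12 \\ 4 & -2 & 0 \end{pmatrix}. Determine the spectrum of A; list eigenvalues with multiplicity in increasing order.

Characteristic polynomial: p(t) = t^3 + 4t^2 - 12t = t(t - 2)(t + 6).
Roots (with multiplicity): -6, 0, 2.

-6, 0, 2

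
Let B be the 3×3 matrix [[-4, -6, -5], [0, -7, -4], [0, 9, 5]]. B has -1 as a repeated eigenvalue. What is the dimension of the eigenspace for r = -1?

B + 1I = [[-3, -6, -5], [0, -6, -4], [0, 9, 6]].
This matrix has rank 2, so its null space has dimension 3 − 2 = 1.

1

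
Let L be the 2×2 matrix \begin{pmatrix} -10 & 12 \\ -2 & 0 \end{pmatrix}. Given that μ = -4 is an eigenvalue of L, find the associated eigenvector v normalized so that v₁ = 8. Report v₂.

L + 4I = [[-6, 12], [-2, 4]].
Solving (L + 4I)v = 0 gives the eigenspace spanned by (8, 4).
With v₁ = 8, v = (8, 4), so v₂ = 4.

4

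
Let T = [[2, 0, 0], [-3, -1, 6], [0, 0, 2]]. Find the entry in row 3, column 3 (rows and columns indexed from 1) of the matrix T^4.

Characteristic polynomial: s^3 - 3s^2 + 4 = (s - 2)^2(s + 1), so the eigenvalues are -1, 2, 2.
s=2: eigenvector (1, -1, 0).
s=2: eigenvector (2, 0, 1).
s=-1: eigenvector (0, 1, 0).
P = [[1, 2, 0], [-1, 0, 1], [0, 1, 0]], D = diag(2, 2, -1), P⁻¹ = [[1, 0, -2], [0, 0, 1], [1, 1, -2]].
T⁴ = P·diag(16, 16, 1)·P⁻¹ = [[16, 0, 0], [-15, 1, 30], [0, 0, 16]].
The requested entry is 16.

16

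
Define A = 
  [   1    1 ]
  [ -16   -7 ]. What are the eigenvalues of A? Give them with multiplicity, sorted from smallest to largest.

-3, -3

Characteristic polynomial: p(λ) = λ^2 + 6λ + 9 = (λ + 3)^2.
Roots (with multiplicity): -3, -3.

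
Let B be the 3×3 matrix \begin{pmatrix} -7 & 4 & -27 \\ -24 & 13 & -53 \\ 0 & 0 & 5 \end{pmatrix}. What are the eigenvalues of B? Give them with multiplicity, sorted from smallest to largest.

1, 5, 5

Characteristic polynomial: p(μ) = μ^3 - 11μ^2 + 35μ - 25 = (μ - 5)^2(μ - 1).
Roots (with multiplicity): 1, 5, 5.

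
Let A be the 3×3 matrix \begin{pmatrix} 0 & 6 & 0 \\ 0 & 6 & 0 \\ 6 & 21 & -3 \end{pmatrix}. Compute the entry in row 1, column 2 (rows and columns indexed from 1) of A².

Characteristic polynomial: t^3 - 3t^2 - 18t = t(t - 6)(t + 3), so the eigenvalues are -3, 0, 6.
t=0: eigenvector (1, 0, 2).
t=6: eigenvector (1, 1, 3).
t=-3: eigenvector (0, 0, 1).
P = [[1, 1, 0], [0, 1, 0], [2, 3, 1]], D = diag(0, 6, -3), P⁻¹ = [[1, -1, 0], [0, 1, 0], [-2, -1, 1]].
A² = P·diag(0, 36, 9)·P⁻¹ = [[0, 36, 0], [0, 36, 0], [-18, 99, 9]].
The requested entry is 36.

36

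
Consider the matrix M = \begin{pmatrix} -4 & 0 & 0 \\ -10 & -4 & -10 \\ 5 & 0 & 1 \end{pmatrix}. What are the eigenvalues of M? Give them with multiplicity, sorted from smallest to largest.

-4, -4, 1

Characteristic polynomial: p(μ) = μ^3 + 7μ^2 + 8μ - 16 = (μ - 1)(μ + 4)^2.
Roots (with multiplicity): -4, -4, 1.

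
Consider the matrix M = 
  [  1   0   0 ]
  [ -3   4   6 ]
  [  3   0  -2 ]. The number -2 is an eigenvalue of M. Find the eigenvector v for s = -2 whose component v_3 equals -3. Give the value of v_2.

M + 2I = [[3, 0, 0], [-3, 6, 6], [3, 0, 0]].
Solving (M + 2I)v = 0 gives the eigenspace spanned by (0, 3, -3).
With v_3 = -3, v = (0, 3, -3), so v_2 = 3.

3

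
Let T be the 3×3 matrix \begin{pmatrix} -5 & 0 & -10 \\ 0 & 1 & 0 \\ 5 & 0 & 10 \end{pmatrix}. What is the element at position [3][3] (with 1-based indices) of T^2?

Characteristic polynomial: λ^3 - 6λ^2 + 5λ = λ(λ - 5)(λ - 1), so the eigenvalues are 0, 1, 5.
λ=1: eigenvector (0, 1, 0).
λ=5: eigenvector (1, 0, -1).
λ=0: eigenvector (2, 0, -1).
P = [[0, 1, 2], [1, 0, 0], [0, -1, -1]], D = diag(1, 5, 0), P⁻¹ = [[0, 1, 0], [-1, 0, -2], [1, 0, 1]].
T² = P·diag(1, 25, 0)·P⁻¹ = [[-25, 0, -50], [0, 1, 0], [25, 0, 50]].
The requested entry is 50.

50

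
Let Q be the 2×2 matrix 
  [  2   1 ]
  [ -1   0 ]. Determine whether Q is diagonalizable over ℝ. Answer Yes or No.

No

Characteristic polynomial: p(r) = r^2 - 2r + 1 = (r - 1)^2.
r = 1 has algebraic multiplicity 2; rank(Q − 1I) = 1, so geometric multiplicity = 1.
Geometric multiplicity < algebraic multiplicity, so Q is not diagonalizable.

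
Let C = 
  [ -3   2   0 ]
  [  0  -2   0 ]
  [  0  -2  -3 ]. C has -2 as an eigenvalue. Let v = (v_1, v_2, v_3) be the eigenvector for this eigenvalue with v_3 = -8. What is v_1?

8

C + 2I = [[-1, 2, 0], [0, 0, 0], [0, -2, -1]].
Solving (C + 2I)v = 0 gives the eigenspace spanned by (8, 4, -8).
With v_3 = -8, v = (8, 4, -8), so v_1 = 8.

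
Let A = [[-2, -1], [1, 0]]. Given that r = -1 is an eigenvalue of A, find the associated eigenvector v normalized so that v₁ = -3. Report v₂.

3

A + 1I = [[-1, -1], [1, 1]].
Solving (A + 1I)v = 0 gives the eigenspace spanned by (-3, 3).
With v₁ = -3, v = (-3, 3), so v₂ = 3.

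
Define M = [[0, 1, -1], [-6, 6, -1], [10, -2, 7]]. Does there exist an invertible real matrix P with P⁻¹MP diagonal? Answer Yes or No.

Characteristic polynomial: p(r) = r^3 - 13r^2 + 56r - 80 = (r - 5)(r - 4)^2.
r = 4 has algebraic multiplicity 2; rank(M − 4I) = 2, so geometric multiplicity = 1.
Geometric multiplicity < algebraic multiplicity, so M is not diagonalizable.

No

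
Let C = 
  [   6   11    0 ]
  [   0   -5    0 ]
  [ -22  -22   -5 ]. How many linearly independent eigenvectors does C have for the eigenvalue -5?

2

C + 5I = [[11, 11, 0], [0, 0, 0], [-22, -22, 0]].
This matrix has rank 1, so its null space has dimension 3 − 1 = 2.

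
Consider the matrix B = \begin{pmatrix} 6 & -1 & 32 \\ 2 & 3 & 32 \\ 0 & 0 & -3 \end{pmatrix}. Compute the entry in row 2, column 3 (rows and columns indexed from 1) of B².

Characteristic polynomial: t^3 - 6t^2 - 7t + 60 = (t - 5)(t - 4)(t + 3), so the eigenvalues are -3, 4, 5.
t=-3: eigenvector (-4, -4, 1).
t=4: eigenvector (1, 2, 0).
t=5: eigenvector (1, 1, 0).
P = [[-4, 1, 1], [-4, 2, 1], [1, 0, 0]], D = diag(-3, 4, 5), P⁻¹ = [[0, 0, 1], [-1, 1, 0], [2, -1, 4]].
B² = P·diag(9, 16, 25)·P⁻¹ = [[34, -9, 64], [18, 7, 64], [0, 0, 9]].
The requested entry is 64.

64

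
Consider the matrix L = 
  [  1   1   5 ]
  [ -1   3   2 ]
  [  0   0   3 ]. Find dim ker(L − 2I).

1

L − 2I = [[-1, 1, 5], [-1, 1, 2], [0, 0, 1]].
This matrix has rank 2, so its null space has dimension 3 − 2 = 1.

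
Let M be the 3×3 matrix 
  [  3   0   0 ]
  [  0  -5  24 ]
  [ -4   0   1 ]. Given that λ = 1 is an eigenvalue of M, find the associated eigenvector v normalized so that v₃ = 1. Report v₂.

M − 1I = [[2, 0, 0], [0, -6, 24], [-4, 0, 0]].
Solving (M − 1I)v = 0 gives the eigenspace spanned by (0, 4, 1).
With v₃ = 1, v = (0, 4, 1), so v₂ = 4.

4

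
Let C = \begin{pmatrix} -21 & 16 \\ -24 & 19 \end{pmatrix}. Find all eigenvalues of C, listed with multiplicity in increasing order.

Characteristic polynomial: p(λ) = λ^2 + 2λ - 15 = (λ - 3)(λ + 5).
Roots (with multiplicity): -5, 3.

-5, 3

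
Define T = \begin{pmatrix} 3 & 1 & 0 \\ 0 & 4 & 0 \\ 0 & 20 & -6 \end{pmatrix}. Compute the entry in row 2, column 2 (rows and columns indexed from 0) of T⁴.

Characteristic polynomial: λ^3 - λ^2 - 30λ + 72 = (λ - 4)(λ - 3)(λ + 6), so the eigenvalues are -6, 3, 4.
λ=3: eigenvector (1, 0, 0).
λ=4: eigenvector (1, 1, 2).
λ=-6: eigenvector (0, 0, 1).
P = [[1, 1, 0], [0, 1, 0], [0, 2, 1]], D = diag(3, 4, -6), P⁻¹ = [[1, -1, 0], [0, 1, 0], [0, -2, 1]].
T⁴ = P·diag(81, 256, 1296)·P⁻¹ = [[81, 175, 0], [0, 256, 0], [0, -2080, 1296]].
The requested entry is 1296.

1296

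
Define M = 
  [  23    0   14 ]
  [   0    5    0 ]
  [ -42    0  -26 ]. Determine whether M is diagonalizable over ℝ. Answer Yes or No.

Yes

Characteristic polynomial: p(r) = r^3 - 2r^2 - 25r + 50 = (r - 5)(r - 2)(r + 5).
All 3 eigenvalues are distinct, so M is diagonalizable.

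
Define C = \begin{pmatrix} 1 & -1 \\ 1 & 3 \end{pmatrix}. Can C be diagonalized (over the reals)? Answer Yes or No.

No

Characteristic polynomial: p(r) = r^2 - 4r + 4 = (r - 2)^2.
r = 2 has algebraic multiplicity 2; rank(C − 2I) = 1, so geometric multiplicity = 1.
Geometric multiplicity < algebraic multiplicity, so C is not diagonalizable.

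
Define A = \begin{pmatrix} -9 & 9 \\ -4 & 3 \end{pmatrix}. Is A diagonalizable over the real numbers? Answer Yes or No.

Characteristic polynomial: p(t) = t^2 + 6t + 9 = (t + 3)^2.
t = -3 has algebraic multiplicity 2; rank(A + 3I) = 1, so geometric multiplicity = 1.
Geometric multiplicity < algebraic multiplicity, so A is not diagonalizable.

No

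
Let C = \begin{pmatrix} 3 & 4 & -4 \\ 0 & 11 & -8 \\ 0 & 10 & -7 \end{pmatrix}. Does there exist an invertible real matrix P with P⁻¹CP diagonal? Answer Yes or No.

Characteristic polynomial: p(s) = s^3 - 7s^2 + 15s - 9 = (s - 3)^2(s - 1).
s = 3 has algebraic multiplicity 2; rank(C − 3I) = 1, so geometric multiplicity = 2.
Every eigenvalue has geometric = algebraic multiplicity, so C is diagonalizable.

Yes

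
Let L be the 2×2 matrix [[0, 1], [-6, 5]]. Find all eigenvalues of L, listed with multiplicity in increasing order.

Characteristic polynomial: p(μ) = μ^2 - 5μ + 6 = (μ - 3)(μ - 2).
Roots (with multiplicity): 2, 3.

2, 3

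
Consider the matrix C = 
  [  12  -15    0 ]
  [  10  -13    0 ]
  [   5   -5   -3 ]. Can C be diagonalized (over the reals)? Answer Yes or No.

Characteristic polynomial: p(t) = t^3 + 4t^2 - 3t - 18 = (t - 2)(t + 3)^2.
t = -3 has algebraic multiplicity 2; rank(C + 3I) = 1, so geometric multiplicity = 2.
Every eigenvalue has geometric = algebraic multiplicity, so C is diagonalizable.

Yes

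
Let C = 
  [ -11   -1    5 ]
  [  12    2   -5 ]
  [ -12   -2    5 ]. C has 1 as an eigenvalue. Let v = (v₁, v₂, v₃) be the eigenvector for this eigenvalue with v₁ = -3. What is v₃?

-6

C − 1I = [[-12, -1, 5], [12, 1, -5], [-12, -2, 4]].
Solving (C − 1I)v = 0 gives the eigenspace spanned by (-3, 6, -6).
With v₁ = -3, v = (-3, 6, -6), so v₃ = -6.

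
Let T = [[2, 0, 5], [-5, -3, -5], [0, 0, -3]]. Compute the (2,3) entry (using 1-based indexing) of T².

Characteristic polynomial: μ^3 + 4μ^2 - 3μ - 18 = (μ - 2)(μ + 3)^2, so the eigenvalues are -3, -3, 2.
μ=-3: eigenvector (-1, 0, 1).
μ=-3: eigenvector (0, 1, 0).
μ=2: eigenvector (1, -1, 0).
P = [[-1, 0, 1], [0, 1, -1], [1, 0, 0]], D = diag(-3, -3, 2), P⁻¹ = [[0, 0, 1], [1, 1, 1], [1, 0, 1]].
T² = P·diag(9, 9, 4)·P⁻¹ = [[4, 0, -5], [5, 9, 5], [0, 0, 9]].
The requested entry is 5.

5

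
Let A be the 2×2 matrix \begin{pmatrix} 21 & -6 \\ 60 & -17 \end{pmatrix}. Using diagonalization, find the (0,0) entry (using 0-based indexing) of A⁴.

Characteristic polynomial: r^2 - 4r + 3 = (r - 3)(r - 1), so the eigenvalues are 1, 3.
r=1: eigenvector (3, 10).
r=3: eigenvector (1, 3).
P = [[3, 1], [10, 3]], D = diag(1, 3), P⁻¹ = [[-3, 1], [10, -3]].
A⁴ = P·diag(1, 81)·P⁻¹ = [[801, -240], [2400, -719]].
The requested entry is 801.

801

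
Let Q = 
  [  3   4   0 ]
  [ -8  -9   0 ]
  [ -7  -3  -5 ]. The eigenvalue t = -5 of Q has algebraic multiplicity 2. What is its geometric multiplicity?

1

Q + 5I = [[8, 4, 0], [-8, -4, 0], [-7, -3, 0]].
This matrix has rank 2, so its null space has dimension 3 − 2 = 1.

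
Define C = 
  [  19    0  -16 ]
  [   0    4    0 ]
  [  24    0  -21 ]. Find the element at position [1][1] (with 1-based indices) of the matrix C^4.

Characteristic polynomial: r^3 - 2r^2 - 23r + 60 = (r - 4)(r - 3)(r + 5), so the eigenvalues are -5, 3, 4.
r=3: eigenvector (1, 0, 1).
r=4: eigenvector (0, 1, 0).
r=-5: eigenvector (2, 0, 3).
P = [[1, 0, 2], [0, 1, 0], [1, 0, 3]], D = diag(3, 4, -5), P⁻¹ = [[3, 0, -2], [0, 1, 0], [-1, 0, 1]].
C⁴ = P·diag(81, 256, 625)·P⁻¹ = [[-1007, 0, 1088], [0, 256, 0], [-1632, 0, 1713]].
The requested entry is -1007.

-1007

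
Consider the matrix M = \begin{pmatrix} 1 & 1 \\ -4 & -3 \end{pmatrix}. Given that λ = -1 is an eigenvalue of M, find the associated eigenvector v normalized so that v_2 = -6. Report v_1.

M + 1I = [[2, 1], [-4, -2]].
Solving (M + 1I)v = 0 gives the eigenspace spanned by (3, -6).
With v_2 = -6, v = (3, -6), so v_1 = 3.

3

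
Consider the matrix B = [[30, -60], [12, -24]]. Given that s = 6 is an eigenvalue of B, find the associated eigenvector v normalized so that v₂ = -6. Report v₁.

B − 6I = [[24, -60], [12, -30]].
Solving (B − 6I)v = 0 gives the eigenspace spanned by (-15, -6).
With v₂ = -6, v = (-15, -6), so v₁ = -15.

-15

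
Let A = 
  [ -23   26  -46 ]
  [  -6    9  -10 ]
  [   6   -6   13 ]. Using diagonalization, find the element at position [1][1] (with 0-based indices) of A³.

153

Characteristic polynomial: μ^3 + μ^2 - 17μ + 15 = (μ - 3)(μ - 1)(μ + 5), so the eigenvalues are -5, 1, 3.
μ=-5: eigenvector (4, 1, -1).
μ=3: eigenvector (1, 1, 0).
μ=1: eigenvector (-3, -1, 1).
P = [[4, 1, -3], [1, 1, -1], [-1, 0, 1]], D = diag(-5, 3, 1), P⁻¹ = [[1, -1, 2], [0, 1, 1], [1, -1, 3]].
A³ = P·diag(-125, 27, 1)·P⁻¹ = [[-503, 530, -982], [-126, 153, -226], [126, -126, 253]].
The requested entry is 153.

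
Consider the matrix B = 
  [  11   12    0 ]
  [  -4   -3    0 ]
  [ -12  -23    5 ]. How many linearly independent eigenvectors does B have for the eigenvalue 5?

1

B − 5I = [[6, 12, 0], [-4, -8, 0], [-12, -23, 0]].
This matrix has rank 2, so its null space has dimension 3 − 2 = 1.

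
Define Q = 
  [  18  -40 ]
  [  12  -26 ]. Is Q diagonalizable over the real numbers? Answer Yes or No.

Characteristic polynomial: p(λ) = λ^2 + 8λ + 12 = (λ + 2)(λ + 6).
All 2 eigenvalues are distinct, so Q is diagonalizable.

Yes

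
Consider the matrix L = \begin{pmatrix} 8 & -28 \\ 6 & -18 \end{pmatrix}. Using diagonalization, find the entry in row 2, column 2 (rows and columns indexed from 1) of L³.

-1128

Characteristic polynomial: μ^2 + 10μ + 24 = (μ + 4)(μ + 6), so the eigenvalues are -6, -4.
μ=-4: eigenvector (7, 3).
μ=-6: eigenvector (-2, -1).
P = [[7, -2], [3, -1]], D = diag(-4, -6), P⁻¹ = [[1, -2], [3, -7]].
L³ = P·diag(-64, -216)·P⁻¹ = [[848, -2128], [456, -1128]].
The requested entry is -1128.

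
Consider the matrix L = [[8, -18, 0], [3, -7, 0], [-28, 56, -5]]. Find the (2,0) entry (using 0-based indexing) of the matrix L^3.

Characteristic polynomial: s^3 + 4s^2 - 7s - 10 = (s - 2)(s + 1)(s + 5), so the eigenvalues are -5, -1, 2.
s=2: eigenvector (3, 1, -4).
s=-1: eigenvector (2, 1, 0).
s=-5: eigenvector (0, 0, 1).
P = [[3, 2, 0], [1, 1, 0], [-4, 0, 1]], D = diag(2, -1, -5), P⁻¹ = [[1, -2, 0], [-1, 3, 0], [4, -8, 1]].
L³ = P·diag(8, -1, -125)·P⁻¹ = [[26, -54, 0], [9, -19, 0], [-532, 1064, -125]].
The requested entry is -532.

-532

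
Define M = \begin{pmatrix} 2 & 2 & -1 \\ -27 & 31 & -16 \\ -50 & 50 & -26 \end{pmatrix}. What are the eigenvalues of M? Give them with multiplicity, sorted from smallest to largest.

Characteristic polynomial: p(s) = s^3 - 7s^2 + 8s + 16 = (s - 4)^2(s + 1).
Roots (with multiplicity): -1, 4, 4.

-1, 4, 4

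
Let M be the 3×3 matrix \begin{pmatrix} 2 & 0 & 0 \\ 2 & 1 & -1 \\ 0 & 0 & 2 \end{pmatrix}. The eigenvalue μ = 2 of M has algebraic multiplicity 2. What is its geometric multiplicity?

M − 2I = [[0, 0, 0], [2, -1, -1], [0, 0, 0]].
This matrix has rank 1, so its null space has dimension 3 − 1 = 2.

2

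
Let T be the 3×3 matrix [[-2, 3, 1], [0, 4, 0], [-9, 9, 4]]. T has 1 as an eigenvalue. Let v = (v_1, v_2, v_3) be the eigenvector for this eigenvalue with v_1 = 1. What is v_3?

3

T − 1I = [[-3, 3, 1], [0, 3, 0], [-9, 9, 3]].
Solving (T − 1I)v = 0 gives the eigenspace spanned by (1, 0, 3).
With v_1 = 1, v = (1, 0, 3), so v_3 = 3.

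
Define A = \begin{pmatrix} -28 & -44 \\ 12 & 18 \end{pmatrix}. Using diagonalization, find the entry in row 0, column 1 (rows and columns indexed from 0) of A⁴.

22880

Characteristic polynomial: s^2 + 10s + 24 = (s + 4)(s + 6), so the eigenvalues are -6, -4.
s=-6: eigenvector (-2, 1).
s=-4: eigenvector (-11, 6).
P = [[-2, -11], [1, 6]], D = diag(-6, -4), P⁻¹ = [[-6, -11], [1, 2]].
A⁴ = P·diag(1296, 256)·P⁻¹ = [[12736, 22880], [-6240, -11184]].
The requested entry is 22880.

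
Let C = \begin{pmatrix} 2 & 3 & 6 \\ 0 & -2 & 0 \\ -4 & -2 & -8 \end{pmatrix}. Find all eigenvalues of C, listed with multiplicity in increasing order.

-4, -2, -2

Characteristic polynomial: p(t) = t^3 + 8t^2 + 20t + 16 = (t + 2)^2(t + 4).
Roots (with multiplicity): -4, -2, -2.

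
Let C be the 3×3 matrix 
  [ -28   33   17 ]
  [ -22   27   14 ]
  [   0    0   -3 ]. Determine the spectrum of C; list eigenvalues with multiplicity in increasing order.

Characteristic polynomial: p(r) = r^3 + 4r^2 - 27r - 90 = (r - 5)(r + 3)(r + 6).
Roots (with multiplicity): -6, -3, 5.

-6, -3, 5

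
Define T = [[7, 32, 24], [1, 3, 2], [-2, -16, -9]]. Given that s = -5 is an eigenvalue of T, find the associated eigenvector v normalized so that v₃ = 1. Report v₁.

-2

T + 5I = [[12, 32, 24], [1, 8, 2], [-2, -16, -4]].
Solving (T + 5I)v = 0 gives the eigenspace spanned by (-2, 0, 1).
With v₃ = 1, v = (-2, 0, 1), so v₁ = -2.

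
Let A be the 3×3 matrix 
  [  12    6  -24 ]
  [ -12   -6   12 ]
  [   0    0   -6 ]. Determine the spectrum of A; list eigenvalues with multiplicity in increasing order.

Characteristic polynomial: p(s) = s^3 - 36s = s(s - 6)(s + 6).
Roots (with multiplicity): -6, 0, 6.

-6, 0, 6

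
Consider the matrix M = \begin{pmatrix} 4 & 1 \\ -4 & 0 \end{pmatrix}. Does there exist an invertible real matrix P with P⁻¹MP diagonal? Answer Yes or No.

Characteristic polynomial: p(μ) = μ^2 - 4μ + 4 = (μ - 2)^2.
μ = 2 has algebraic multiplicity 2; rank(M − 2I) = 1, so geometric multiplicity = 1.
Geometric multiplicity < algebraic multiplicity, so M is not diagonalizable.

No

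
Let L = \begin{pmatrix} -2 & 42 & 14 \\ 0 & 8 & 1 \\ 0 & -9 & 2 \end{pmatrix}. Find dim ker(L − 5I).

L − 5I = [[-7, 42, 14], [0, 3, 1], [0, -9, -3]].
This matrix has rank 2, so its null space has dimension 3 − 2 = 1.

1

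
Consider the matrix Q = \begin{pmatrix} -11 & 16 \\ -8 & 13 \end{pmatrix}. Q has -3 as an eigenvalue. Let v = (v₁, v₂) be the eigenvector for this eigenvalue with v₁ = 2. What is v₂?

Q + 3I = [[-8, 16], [-8, 16]].
Solving (Q + 3I)v = 0 gives the eigenspace spanned by (2, 1).
With v₁ = 2, v = (2, 1), so v₂ = 1.

1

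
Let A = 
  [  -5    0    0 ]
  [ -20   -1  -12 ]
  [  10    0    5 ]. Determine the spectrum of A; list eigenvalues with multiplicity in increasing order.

-5, -1, 5

Characteristic polynomial: p(s) = s^3 + s^2 - 25s - 25 = (s - 5)(s + 1)(s + 5).
Roots (with multiplicity): -5, -1, 5.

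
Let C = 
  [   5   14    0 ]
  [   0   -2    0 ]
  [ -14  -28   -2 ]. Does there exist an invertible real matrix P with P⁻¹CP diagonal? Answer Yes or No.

Yes

Characteristic polynomial: p(μ) = μ^3 - μ^2 - 16μ - 20 = (μ - 5)(μ + 2)^2.
μ = -2 has algebraic multiplicity 2; rank(C + 2I) = 1, so geometric multiplicity = 2.
Every eigenvalue has geometric = algebraic multiplicity, so C is diagonalizable.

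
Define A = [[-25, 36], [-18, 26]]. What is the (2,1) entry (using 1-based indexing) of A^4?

Characteristic polynomial: t^2 - t - 2 = (t - 2)(t + 1), so the eigenvalues are -1, 2.
t=2: eigenvector (-4, -3).
t=-1: eigenvector (-3, -2).
P = [[-4, -3], [-3, -2]], D = diag(2, -1), P⁻¹ = [[2, -3], [-3, 4]].
A⁴ = P·diag(16, 1)·P⁻¹ = [[-119, 180], [-90, 136]].
The requested entry is -90.

-90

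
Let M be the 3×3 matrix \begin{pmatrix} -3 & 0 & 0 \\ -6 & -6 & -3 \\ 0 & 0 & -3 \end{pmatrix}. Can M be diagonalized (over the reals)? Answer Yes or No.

Yes

Characteristic polynomial: p(r) = r^3 + 12r^2 + 45r + 54 = (r + 3)^2(r + 6).
r = -3 has algebraic multiplicity 2; rank(M + 3I) = 1, so geometric multiplicity = 2.
Every eigenvalue has geometric = algebraic multiplicity, so M is diagonalizable.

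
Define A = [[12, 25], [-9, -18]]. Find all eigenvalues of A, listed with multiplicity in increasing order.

Characteristic polynomial: p(t) = t^2 + 6t + 9 = (t + 3)^2.
Roots (with multiplicity): -3, -3.

-3, -3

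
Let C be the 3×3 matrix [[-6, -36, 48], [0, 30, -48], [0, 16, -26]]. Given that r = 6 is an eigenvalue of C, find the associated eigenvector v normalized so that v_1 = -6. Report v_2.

6

C − 6I = [[-12, -36, 48], [0, 24, -48], [0, 16, -32]].
Solving (C − 6I)v = 0 gives the eigenspace spanned by (-6, 6, 3).
With v_1 = -6, v = (-6, 6, 3), so v_2 = 6.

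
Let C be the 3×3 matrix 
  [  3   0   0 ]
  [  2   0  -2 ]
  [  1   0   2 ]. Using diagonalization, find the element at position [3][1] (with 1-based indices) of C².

Characteristic polynomial: r^3 - 5r^2 + 6r = r(r - 3)(r - 2), so the eigenvalues are 0, 2, 3.
r=3: eigenvector (1, 0, 1).
r=0: eigenvector (0, 1, 0).
r=2: eigenvector (0, -1, 1).
P = [[1, 0, 0], [0, 1, -1], [1, 0, 1]], D = diag(3, 0, 2), P⁻¹ = [[1, 0, 0], [-1, 1, 1], [-1, 0, 1]].
C² = P·diag(9, 0, 4)·P⁻¹ = [[9, 0, 0], [4, 0, -4], [5, 0, 4]].
The requested entry is 5.

5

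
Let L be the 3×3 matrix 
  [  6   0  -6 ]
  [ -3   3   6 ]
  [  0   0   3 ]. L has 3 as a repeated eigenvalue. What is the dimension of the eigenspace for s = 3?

L − 3I = [[3, 0, -6], [-3, 0, 6], [0, 0, 0]].
This matrix has rank 1, so its null space has dimension 3 − 1 = 2.

2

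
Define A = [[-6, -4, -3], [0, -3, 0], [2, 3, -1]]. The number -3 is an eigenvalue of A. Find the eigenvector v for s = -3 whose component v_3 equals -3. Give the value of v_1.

A + 3I = [[-3, -4, -3], [0, 0, 0], [2, 3, 2]].
Solving (A + 3I)v = 0 gives the eigenspace spanned by (3, 0, -3).
With v_3 = -3, v = (3, 0, -3), so v_1 = 3.

3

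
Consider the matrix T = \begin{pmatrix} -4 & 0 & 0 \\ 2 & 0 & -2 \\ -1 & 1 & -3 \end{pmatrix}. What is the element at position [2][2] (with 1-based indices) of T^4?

-14

Characteristic polynomial: r^3 + 7r^2 + 14r + 8 = (r + 1)(r + 2)(r + 4), so the eigenvalues are -4, -2, -1.
r=-4: eigenvector (1, 0, 1).
r=-2: eigenvector (0, -1, -1).
r=-1: eigenvector (0, 2, 1).
P = [[1, 0, 0], [0, -1, 2], [1, -1, 1]], D = diag(-4, -2, -1), P⁻¹ = [[1, 0, 0], [2, 1, -2], [1, 1, -1]].
T⁴ = P·diag(256, 16, 1)·P⁻¹ = [[256, 0, 0], [-30, -14, 30], [225, -15, 31]].
The requested entry is -14.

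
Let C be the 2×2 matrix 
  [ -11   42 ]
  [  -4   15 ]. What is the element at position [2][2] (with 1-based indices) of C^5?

Characteristic polynomial: r^2 - 4r + 3 = (r - 3)(r - 1), so the eigenvalues are 1, 3.
r=1: eigenvector (7, 2).
r=3: eigenvector (3, 1).
P = [[7, 3], [2, 1]], D = diag(1, 3), P⁻¹ = [[1, -3], [-2, 7]].
C⁵ = P·diag(1, 243)·P⁻¹ = [[-1451, 5082], [-484, 1695]].
The requested entry is 1695.

1695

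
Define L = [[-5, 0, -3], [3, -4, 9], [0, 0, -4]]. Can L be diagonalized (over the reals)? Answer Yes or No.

Yes

Characteristic polynomial: p(λ) = λ^3 + 13λ^2 + 56λ + 80 = (λ + 4)^2(λ + 5).
λ = -4 has algebraic multiplicity 2; rank(L + 4I) = 1, so geometric multiplicity = 2.
Every eigenvalue has geometric = algebraic multiplicity, so L is diagonalizable.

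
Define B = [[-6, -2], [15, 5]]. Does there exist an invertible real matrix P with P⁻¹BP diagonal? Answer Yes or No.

Yes

Characteristic polynomial: p(s) = s^2 + s = s(s + 1).
All 2 eigenvalues are distinct, so B is diagonalizable.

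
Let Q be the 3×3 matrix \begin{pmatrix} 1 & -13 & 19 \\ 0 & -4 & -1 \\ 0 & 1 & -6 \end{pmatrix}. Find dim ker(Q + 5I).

Q + 5I = [[6, -13, 19], [0, 1, -1], [0, 1, -1]].
This matrix has rank 2, so its null space has dimension 3 − 2 = 1.

1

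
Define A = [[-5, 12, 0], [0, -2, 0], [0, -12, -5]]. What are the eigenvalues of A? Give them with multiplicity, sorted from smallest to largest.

-5, -5, -2

Characteristic polynomial: p(t) = t^3 + 12t^2 + 45t + 50 = (t + 2)(t + 5)^2.
Roots (with multiplicity): -5, -5, -2.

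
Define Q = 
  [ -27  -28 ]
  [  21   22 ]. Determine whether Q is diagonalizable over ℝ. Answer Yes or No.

Characteristic polynomial: p(t) = t^2 + 5t - 6 = (t - 1)(t + 6).
All 2 eigenvalues are distinct, so Q is diagonalizable.

Yes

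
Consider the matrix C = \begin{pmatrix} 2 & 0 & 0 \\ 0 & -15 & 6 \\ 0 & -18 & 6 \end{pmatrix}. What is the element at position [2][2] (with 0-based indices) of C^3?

Characteristic polynomial: t^3 + 7t^2 - 36 = (t - 2)(t + 3)(t + 6), so the eigenvalues are -6, -3, 2.
t=2: eigenvector (1, 0, 0).
t=-3: eigenvector (0, 1, 2).
t=-6: eigenvector (0, -2, -3).
P = [[1, 0, 0], [0, 1, -2], [0, 2, -3]], D = diag(2, -3, -6), P⁻¹ = [[1, 0, 0], [0, -3, 2], [0, -2, 1]].
C³ = P·diag(8, -27, -216)·P⁻¹ = [[8, 0, 0], [0, -783, 378], [0, -1134, 540]].
The requested entry is 540.

540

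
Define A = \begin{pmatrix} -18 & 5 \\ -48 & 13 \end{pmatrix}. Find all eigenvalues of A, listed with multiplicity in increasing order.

Characteristic polynomial: p(μ) = μ^2 + 5μ + 6 = (μ + 2)(μ + 3).
Roots (with multiplicity): -3, -2.

-3, -2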